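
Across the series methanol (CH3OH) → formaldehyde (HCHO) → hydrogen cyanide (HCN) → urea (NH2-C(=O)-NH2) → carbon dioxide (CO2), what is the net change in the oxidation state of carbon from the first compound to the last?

+6

Carbon oxidation states along the series — methanol: -2, formaldehyde: 0, hydrogen cyanide: +2, urea: +4, carbon dioxide: +4.
Net change = +4 − (-2) = +6.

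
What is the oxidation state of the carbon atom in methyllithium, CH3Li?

-4

The carbon has one bond to H (-1), one bond to H (-1), one bond to H (-1), one bond to Li (-1).
Oxidation state = -1 − 1 − 1 − 1 = -4.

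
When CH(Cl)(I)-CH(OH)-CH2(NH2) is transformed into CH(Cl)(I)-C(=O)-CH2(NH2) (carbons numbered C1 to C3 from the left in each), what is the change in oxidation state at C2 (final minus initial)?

Before: C2 has 2 bonds to C, 1 bond to H, 1 bond to O → oxidation state 0.
After: C2 has 2 bonds to C, 2 bonds to O → oxidation state +2.
Δ = +2 − (0) = +2, so this is an oxidation at C2.

+2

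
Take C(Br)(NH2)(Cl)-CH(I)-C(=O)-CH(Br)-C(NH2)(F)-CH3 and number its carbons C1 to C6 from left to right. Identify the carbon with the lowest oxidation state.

Count +1 for every bond to an atom more electronegative than carbon and −1 for every bond to one less electronegative; C–C bonds are 0. Tallying each carbon:
C1: 1C, 1N, 1Cl, 1Br → 0 + 1 + 1 + 1 = +3
C2: 2C, 1H, 1I → 0 − 1 + 1 = 0
C3: 2C, 2O → 0 + 2 = +2
C4: 2C, 1H, 1Br → 0 − 1 + 1 = 0
C5: 2C, 1N, 1F → 0 + 1 + 1 = +2
C6: 1C, 3H → 0 − 3 = -3
The most reduced carbon is C6 at -3.

C6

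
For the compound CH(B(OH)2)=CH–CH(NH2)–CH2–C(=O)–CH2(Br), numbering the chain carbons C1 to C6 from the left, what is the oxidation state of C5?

C5 has one bond to C (0), one bond to C (0), a double bond to O (2×+1 = +2).
Oxidation state = 0 + 0 + 2 = +2.

+2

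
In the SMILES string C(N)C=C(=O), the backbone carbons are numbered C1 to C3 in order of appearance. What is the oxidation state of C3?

+2

C3 has a double bond to C (2×0 = 0), a double bond to O (2×+1 = +2).
Oxidation state = 0 + 2 = +2.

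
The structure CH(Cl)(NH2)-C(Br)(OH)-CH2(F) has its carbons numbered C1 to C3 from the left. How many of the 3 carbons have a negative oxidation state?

Tallying each carbon's bonds:
C1: 1C, 1H, 1N, 1Cl → 0 − 1 + 1 + 1 = +1
C2: 2C, 1O, 1Br → 0 + 1 + 1 = +2
C3: 1C, 2H, 1F → 0 − 2 + 1 = -1
1 carbon (C3) meets the condition.

1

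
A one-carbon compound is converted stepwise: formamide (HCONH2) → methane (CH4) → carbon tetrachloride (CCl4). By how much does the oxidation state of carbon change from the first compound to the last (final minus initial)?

+2

Carbon oxidation states along the series — formamide: +2, methane: -4, carbon tetrachloride: +4.
Net change = +4 − (+2) = +2.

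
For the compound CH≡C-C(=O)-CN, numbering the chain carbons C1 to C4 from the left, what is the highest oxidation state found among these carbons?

Tallying each carbon's bonds:
C1: 3C, 1H → 0 − 1 = -1
C2: 4C → 0 = 0
C3: 2C, 2O → 0 + 2 = +2
C4: 1C, 3N → 0 + 3 = +3
The highest value is +3.

+3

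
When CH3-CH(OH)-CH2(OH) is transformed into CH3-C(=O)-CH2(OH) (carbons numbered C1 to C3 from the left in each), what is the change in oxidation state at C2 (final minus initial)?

+2

Before: C2 has 2 bonds to C, 1 bond to H, 1 bond to O → oxidation state 0.
After: C2 has 2 bonds to C, 2 bonds to O → oxidation state +2.
Δ = +2 − (0) = +2, so this is an oxidation at C2.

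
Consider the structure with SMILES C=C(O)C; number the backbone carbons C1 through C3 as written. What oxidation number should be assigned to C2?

+1

C2 has a double bond to C (2×0 = 0), one bond to C (0), one bond to O (+1).
Oxidation state = 0 + 0 + 1 = +1.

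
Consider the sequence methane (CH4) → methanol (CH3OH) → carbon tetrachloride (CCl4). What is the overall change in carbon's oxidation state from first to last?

Carbon oxidation states along the series — methane: -4, methanol: -2, carbon tetrachloride: +4.
Net change = +4 − (-4) = +8.

+8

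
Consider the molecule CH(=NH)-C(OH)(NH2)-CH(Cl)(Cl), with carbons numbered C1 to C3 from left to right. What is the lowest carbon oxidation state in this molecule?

Tallying each carbon's bonds:
C1: 1C, 1H, 2N → 0 − 1 + 2 = +1
C2: 2C, 1O, 1N → 0 + 1 + 1 = +2
C3: 1C, 1H, 2Cl → 0 − 1 + 2 = +1
The lowest value is +1.

+1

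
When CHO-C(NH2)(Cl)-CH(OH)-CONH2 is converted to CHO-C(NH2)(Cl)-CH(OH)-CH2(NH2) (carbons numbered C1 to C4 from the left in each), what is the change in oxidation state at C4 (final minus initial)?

Before: C4 has 1 bond to C, 2 bonds to O, 1 bond to N → oxidation state +3.
After: C4 has 1 bond to C, 2 bonds to H, 1 bond to N → oxidation state -1.
Δ = -1 − (+3) = -4, so this is a reduction at C4.

-4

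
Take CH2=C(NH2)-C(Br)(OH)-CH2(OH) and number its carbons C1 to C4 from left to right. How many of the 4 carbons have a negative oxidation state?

Tallying each carbon's bonds:
C1: 2C, 2H → 0 − 2 = -2
C2: 3C, 1N → 0 + 1 = +1
C3: 2C, 1O, 1Br → 0 + 1 + 1 = +2
C4: 1C, 2H, 1O → 0 − 2 + 1 = -1
2 carbons (C1, C4) meet the condition.

2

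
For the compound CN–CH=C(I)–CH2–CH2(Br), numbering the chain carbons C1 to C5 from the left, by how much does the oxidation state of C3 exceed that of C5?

+2

C3: 3C, 1I → 0 + 1 = +1
C5: 1C, 2H, 1Br → 0 − 2 + 1 = -1
Difference: +1 − (-1) = +2.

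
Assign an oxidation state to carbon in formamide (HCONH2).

The carbon has one bond to H (-1), a double bond to O (2×+1 = +2), one bond to N (+1).
Oxidation state = -1 + 2 + 1 = +2.

+2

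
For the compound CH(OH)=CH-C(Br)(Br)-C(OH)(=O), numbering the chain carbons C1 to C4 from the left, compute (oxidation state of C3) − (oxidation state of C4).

C3: 2C, 2Br → 0 + 2 = +2
C4: 1C, 3O → 0 + 3 = +3
Difference: +2 − (+3) = -1.

-1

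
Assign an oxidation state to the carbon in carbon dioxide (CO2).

The carbon has a double bond to O (2×+1 = +2), a double bond to O (2×+1 = +2).
Oxidation state = +2 + 2 = +4.

+4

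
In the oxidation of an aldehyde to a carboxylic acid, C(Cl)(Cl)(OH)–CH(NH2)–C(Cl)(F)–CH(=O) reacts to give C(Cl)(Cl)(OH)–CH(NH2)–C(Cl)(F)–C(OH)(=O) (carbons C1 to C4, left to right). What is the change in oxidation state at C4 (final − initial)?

+2

Before: C4 has 1 bond to C, 1 bond to H, 2 bonds to O → oxidation state +1.
After: C4 has 1 bond to C, 3 bonds to O → oxidation state +3.
Δ = +3 − (+1) = +2, so this is an oxidation at C4.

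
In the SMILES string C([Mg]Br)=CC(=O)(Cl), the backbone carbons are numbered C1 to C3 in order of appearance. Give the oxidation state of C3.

C3 has one bond to C (0), a double bond to O (2×+1 = +2), one bond to Cl (+1).
Oxidation state = 0 + 2 + 1 = +3.

+3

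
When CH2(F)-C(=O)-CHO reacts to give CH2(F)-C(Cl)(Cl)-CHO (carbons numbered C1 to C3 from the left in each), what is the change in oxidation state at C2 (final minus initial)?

0

Before: C2 has 2 bonds to C, 2 bonds to O → oxidation state +2.
After: C2 has 2 bonds to C, 2 bonds to Cl → oxidation state +2.
Δ = +2 − (+2) = 0, so no net redox change at C2.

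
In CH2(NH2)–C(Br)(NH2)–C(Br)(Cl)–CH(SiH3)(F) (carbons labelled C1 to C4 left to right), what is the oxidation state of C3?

+2

C3 has one bond to C (0), one bond to C (0), one bond to Br (+1), one bond to Cl (+1).
Oxidation state = 0 + 0 + 1 + 1 = +2.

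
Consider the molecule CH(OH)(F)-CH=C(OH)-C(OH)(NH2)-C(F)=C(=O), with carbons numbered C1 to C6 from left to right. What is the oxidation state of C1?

C1 has one bond to C (0), one bond to O (+1), one bond to F (+1), one bond to H (-1).
Oxidation state = 0 + 1 + 1 − 1 = +1.

+1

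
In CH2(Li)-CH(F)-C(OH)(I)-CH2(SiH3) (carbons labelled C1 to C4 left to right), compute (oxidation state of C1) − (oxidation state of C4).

0

C1: 1C, 2H, 1Li → 0 − 2 − 1 = -3
C4: 1C, 2H, 1Si → 0 − 2 − 1 = -3
Difference: -3 − (-3) = 0.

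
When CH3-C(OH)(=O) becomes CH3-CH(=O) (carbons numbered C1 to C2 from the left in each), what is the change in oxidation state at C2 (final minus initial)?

-2

Before: C2 has 1 bond to C, 3 bonds to O → oxidation state +3.
After: C2 has 1 bond to C, 1 bond to H, 2 bonds to O → oxidation state +1.
Δ = +1 − (+3) = -2, so this is a reduction at C2.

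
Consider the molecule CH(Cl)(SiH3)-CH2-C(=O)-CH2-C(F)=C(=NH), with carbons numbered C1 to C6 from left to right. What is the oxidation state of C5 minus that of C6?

-1

C5: 3C, 1F → 0 + 1 = +1
C6: 2C, 2N → 0 + 2 = +2
Difference: +1 − (+2) = -1.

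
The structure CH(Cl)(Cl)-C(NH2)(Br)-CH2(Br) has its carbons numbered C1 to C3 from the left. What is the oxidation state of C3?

Count +1 for every bond to an atom more electronegative than carbon and −1 for every bond to one less electronegative; C–C bonds are 0.
C3 has one bond to C (0), one bond to H (-1), one bond to Br (+1), one bond to H (-1).
Oxidation state = 0 − 1 + 1 − 1 = -1.

-1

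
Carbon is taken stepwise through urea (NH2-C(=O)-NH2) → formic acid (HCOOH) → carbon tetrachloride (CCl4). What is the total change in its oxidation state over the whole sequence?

0

Carbon oxidation states along the series — urea: +4, formic acid: +2, carbon tetrachloride: +4.
Net change = +4 − (+4) = 0.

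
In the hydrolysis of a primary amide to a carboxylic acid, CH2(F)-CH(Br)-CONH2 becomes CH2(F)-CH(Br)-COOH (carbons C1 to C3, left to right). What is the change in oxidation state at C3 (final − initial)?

Before: C3 has 1 bond to C, 2 bonds to O, 1 bond to N → oxidation state +3.
After: C3 has 1 bond to C, 3 bonds to O → oxidation state +3.
Δ = +3 − (+3) = 0, so no net redox change at C3.

0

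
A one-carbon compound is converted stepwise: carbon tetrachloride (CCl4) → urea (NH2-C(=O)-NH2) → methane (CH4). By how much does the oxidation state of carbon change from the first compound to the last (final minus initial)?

Carbon oxidation states along the series — carbon tetrachloride: +4, urea: +4, methane: -4.
Net change = -4 − (+4) = -8.

-8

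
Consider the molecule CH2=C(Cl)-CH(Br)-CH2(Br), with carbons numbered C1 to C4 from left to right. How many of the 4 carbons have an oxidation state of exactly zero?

Tallying each carbon's bonds:
C1: 2C, 2H → 0 − 2 = -2
C2: 3C, 1Cl → 0 + 1 = +1
C3: 2C, 1H, 1Br → 0 − 1 + 1 = 0
C4: 1C, 2H, 1Br → 0 − 2 + 1 = -1
1 carbon (C3) meets the condition.

1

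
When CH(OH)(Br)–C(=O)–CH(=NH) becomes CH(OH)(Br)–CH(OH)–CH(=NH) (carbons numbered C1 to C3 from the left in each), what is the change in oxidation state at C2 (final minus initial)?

Before: C2 has 2 bonds to C, 2 bonds to O → oxidation state +2.
After: C2 has 2 bonds to C, 1 bond to H, 1 bond to O → oxidation state 0.
Δ = 0 − (+2) = -2, so this is a reduction at C2.

-2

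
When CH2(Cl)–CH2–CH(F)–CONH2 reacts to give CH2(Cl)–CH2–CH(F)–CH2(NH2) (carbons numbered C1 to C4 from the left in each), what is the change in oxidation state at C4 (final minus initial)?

-4

Before: C4 has 1 bond to C, 2 bonds to O, 1 bond to N → oxidation state +3.
After: C4 has 1 bond to C, 2 bonds to H, 1 bond to N → oxidation state -1.
Δ = -1 − (+3) = -4, so this is a reduction at C4.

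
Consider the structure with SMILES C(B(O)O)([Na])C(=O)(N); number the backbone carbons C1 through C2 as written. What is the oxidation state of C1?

C1 has one bond to C (0), one bond to B (-1), one bond to H (-1), one bond to Na (-1).
Oxidation state = 0 − 1 − 1 − 1 = -3.

-3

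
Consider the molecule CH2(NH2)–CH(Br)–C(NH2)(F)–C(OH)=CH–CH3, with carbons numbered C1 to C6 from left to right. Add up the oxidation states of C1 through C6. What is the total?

-2

Tallying each carbon's bonds:
C1: 1C, 2H, 1N → 0 − 2 + 1 = -1
C2: 2C, 1H, 1Br → 0 − 1 + 1 = 0
C3: 2C, 1N, 1F → 0 + 1 + 1 = +2
C4: 3C, 1O → 0 + 1 = +1
C5: 3C, 1H → 0 − 1 = -1
C6: 1C, 3H → 0 − 3 = -3
Sum = -1 + 0 + 2 + 1 − 1 − 3 = -2.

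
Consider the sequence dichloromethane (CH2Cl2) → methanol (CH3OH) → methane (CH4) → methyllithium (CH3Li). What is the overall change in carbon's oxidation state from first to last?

Carbon oxidation states along the series — dichloromethane: 0, methanol: -2, methane: -4, methyllithium: -4.
Net change = -4 − (0) = -4.

-4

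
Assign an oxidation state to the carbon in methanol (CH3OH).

The carbon has one bond to H (-1), one bond to H (-1), one bond to H (-1), one bond to O (+1).
Oxidation state = -1 − 1 − 1 + 1 = -2.

-2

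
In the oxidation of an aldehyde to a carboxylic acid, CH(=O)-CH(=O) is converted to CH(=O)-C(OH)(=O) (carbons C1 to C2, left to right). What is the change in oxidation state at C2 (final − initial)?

+2

Before: C2 has 1 bond to C, 1 bond to H, 2 bonds to O → oxidation state +1.
After: C2 has 1 bond to C, 3 bonds to O → oxidation state +3.
Δ = +3 − (+1) = +2, so this is an oxidation at C2.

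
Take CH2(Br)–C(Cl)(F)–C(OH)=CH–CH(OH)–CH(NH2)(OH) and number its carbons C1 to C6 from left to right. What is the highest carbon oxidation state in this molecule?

+2

Bonds to more-electronegative neighbours contribute +1 each, bonds to H or metals contribute −1 each, and C–C bonds contribute 0. Tallying each carbon:
C1: 1C, 2H, 1Br → 0 − 2 + 1 = -1
C2: 2C, 1F, 1Cl → 0 + 1 + 1 = +2
C3: 3C, 1O → 0 + 1 = +1
C4: 3C, 1H → 0 − 1 = -1
C5: 2C, 1H, 1O → 0 − 1 + 1 = 0
C6: 1C, 1H, 1O, 1N → 0 − 1 + 1 + 1 = +1
The highest value is +2.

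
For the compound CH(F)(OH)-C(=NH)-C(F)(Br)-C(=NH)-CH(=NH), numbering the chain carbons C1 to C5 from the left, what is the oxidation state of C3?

Bonds to more-electronegative neighbours contribute +1 each, bonds to H or metals contribute −1 each, and C–C bonds contribute 0.
C3 has one bond to C (0), one bond to C (0), one bond to F (+1), one bond to Br (+1).
Oxidation state = 0 + 0 + 1 + 1 = +2.

+2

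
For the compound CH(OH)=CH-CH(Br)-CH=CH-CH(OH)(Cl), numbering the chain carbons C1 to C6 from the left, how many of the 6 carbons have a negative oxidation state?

Each bond to a more electronegative atom (O, N, halogen) counts +1, each bond to a less electronegative atom (H, metal, B, Si) counts −1, and each C–C bond counts 0. Tallying each carbon:
C1: 2C, 1H, 1O → 0 − 1 + 1 = 0
C2: 3C, 1H → 0 − 1 = -1
C3: 2C, 1H, 1Br → 0 − 1 + 1 = 0
C4: 3C, 1H → 0 − 1 = -1
C5: 3C, 1H → 0 − 1 = -1
C6: 1C, 1H, 1O, 1Cl → 0 − 1 + 1 + 1 = +1
3 carbons (C2, C4, C5) meet the condition.

3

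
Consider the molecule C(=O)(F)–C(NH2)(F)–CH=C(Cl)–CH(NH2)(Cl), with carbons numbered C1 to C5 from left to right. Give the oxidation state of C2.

C2 has one bond to C (0), one bond to C (0), one bond to N (+1), one bond to F (+1).
Oxidation state = 0 + 0 + 1 + 1 = +2.

+2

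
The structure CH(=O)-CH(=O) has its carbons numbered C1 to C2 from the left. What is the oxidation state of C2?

Bonds to more-electronegative neighbours contribute +1 each, bonds to H or metals contribute −1 each, and C–C bonds contribute 0.
C2 has one bond to C (0), a double bond to O (2×+1 = +2), one bond to H (-1).
Oxidation state = 0 + 2 − 1 = +1.

+1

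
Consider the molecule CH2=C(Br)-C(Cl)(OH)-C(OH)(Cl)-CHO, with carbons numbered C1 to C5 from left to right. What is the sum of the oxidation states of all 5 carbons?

Tallying each carbon's bonds:
C1: 2C, 2H → 0 − 2 = -2
C2: 3C, 1Br → 0 + 1 = +1
C3: 2C, 1O, 1Cl → 0 + 1 + 1 = +2
C4: 2C, 1O, 1Cl → 0 + 1 + 1 = +2
C5: 1C, 1H, 2O → 0 − 1 + 2 = +1
Sum = -2 + 1 + 2 + 2 + 1 = +4.

+4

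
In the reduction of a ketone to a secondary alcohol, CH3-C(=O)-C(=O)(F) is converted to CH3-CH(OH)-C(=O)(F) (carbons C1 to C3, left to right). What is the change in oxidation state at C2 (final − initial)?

-2

Before: C2 has 2 bonds to C, 2 bonds to O → oxidation state +2.
After: C2 has 2 bonds to C, 1 bond to H, 1 bond to O → oxidation state 0.
Δ = 0 − (+2) = -2, so this is a reduction at C2.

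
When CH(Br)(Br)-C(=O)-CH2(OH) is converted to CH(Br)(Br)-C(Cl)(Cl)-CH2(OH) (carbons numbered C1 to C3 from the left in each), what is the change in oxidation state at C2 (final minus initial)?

0

Before: C2 has 2 bonds to C, 2 bonds to O → oxidation state +2.
After: C2 has 2 bonds to C, 2 bonds to Cl → oxidation state +2.
Δ = +2 − (+2) = 0, so no net redox change at C2.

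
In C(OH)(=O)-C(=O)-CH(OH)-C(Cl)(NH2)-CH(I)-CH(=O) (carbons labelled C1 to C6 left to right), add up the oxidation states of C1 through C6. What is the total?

Bonds to more-electronegative neighbours contribute +1 each, bonds to H or metals contribute −1 each, and C–C bonds contribute 0. Tallying each carbon:
C1: 1C, 3O → 0 + 3 = +3
C2: 2C, 2O → 0 + 2 = +2
C3: 2C, 1H, 1O → 0 − 1 + 1 = 0
C4: 2C, 1N, 1Cl → 0 + 1 + 1 = +2
C5: 2C, 1H, 1I → 0 − 1 + 1 = 0
C6: 1C, 1H, 2O → 0 − 1 + 2 = +1
Sum = +3 + 2 + 0 + 2 + 0 + 1 = +8.

+8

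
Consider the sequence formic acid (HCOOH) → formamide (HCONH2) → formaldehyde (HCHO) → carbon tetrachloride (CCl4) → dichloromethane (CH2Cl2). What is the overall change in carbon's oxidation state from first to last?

-2

Carbon oxidation states along the series — formic acid: +2, formamide: +2, formaldehyde: 0, carbon tetrachloride: +4, dichloromethane: 0.
Net change = 0 − (+2) = -2.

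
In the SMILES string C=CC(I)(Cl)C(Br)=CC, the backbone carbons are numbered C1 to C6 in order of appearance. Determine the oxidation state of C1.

Count +1 for every bond to an atom more electronegative than carbon and −1 for every bond to one less electronegative; C–C bonds are 0.
C1 has a double bond to C (2×0 = 0), one bond to H (-1), one bond to H (-1).
Oxidation state = 0 − 1 − 1 = -2.

-2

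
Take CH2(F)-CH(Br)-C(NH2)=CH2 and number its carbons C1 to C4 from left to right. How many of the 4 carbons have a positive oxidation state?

1

Each bond to a more electronegative atom (O, N, halogen) counts +1, each bond to a less electronegative atom (H, metal, B, Si) counts −1, and each C–C bond counts 0. Tallying each carbon:
C1: 1C, 2H, 1F → 0 − 2 + 1 = -1
C2: 2C, 1H, 1Br → 0 − 1 + 1 = 0
C3: 3C, 1N → 0 + 1 = +1
C4: 2C, 2H → 0 − 2 = -2
1 carbon (C3) meets the condition.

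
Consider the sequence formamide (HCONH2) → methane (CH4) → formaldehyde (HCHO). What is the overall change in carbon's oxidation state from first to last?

Carbon oxidation states along the series — formamide: +2, methane: -4, formaldehyde: 0.
Net change = 0 − (+2) = -2.

-2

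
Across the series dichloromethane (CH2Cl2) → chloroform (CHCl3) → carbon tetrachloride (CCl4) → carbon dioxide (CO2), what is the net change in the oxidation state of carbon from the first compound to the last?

+4

Carbon oxidation states along the series — dichloromethane: 0, chloroform: +2, carbon tetrachloride: +4, carbon dioxide: +4.
Net change = +4 − (0) = +4.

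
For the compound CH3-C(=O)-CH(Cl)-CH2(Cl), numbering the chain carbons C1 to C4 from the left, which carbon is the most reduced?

C1

Each bond to a more electronegative atom (O, N, halogen) counts +1, each bond to a less electronegative atom (H, metal, B, Si) counts −1, and each C–C bond counts 0. Tallying each carbon:
C1: 1C, 3H → 0 − 3 = -3
C2: 2C, 2O → 0 + 2 = +2
C3: 2C, 1H, 1Cl → 0 − 1 + 1 = 0
C4: 1C, 2H, 1Cl → 0 − 2 + 1 = -1
The most reduced carbon is C1 at -3.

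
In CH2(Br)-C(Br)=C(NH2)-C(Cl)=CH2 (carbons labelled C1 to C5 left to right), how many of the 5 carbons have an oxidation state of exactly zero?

0

Count +1 for every bond to an atom more electronegative than carbon and −1 for every bond to one less electronegative; C–C bonds are 0. Tallying each carbon:
C1: 1C, 2H, 1Br → 0 − 2 + 1 = -1
C2: 3C, 1Br → 0 + 1 = +1
C3: 3C, 1N → 0 + 1 = +1
C4: 3C, 1Cl → 0 + 1 = +1
C5: 2C, 2H → 0 − 2 = -2
0 carbons meet the condition.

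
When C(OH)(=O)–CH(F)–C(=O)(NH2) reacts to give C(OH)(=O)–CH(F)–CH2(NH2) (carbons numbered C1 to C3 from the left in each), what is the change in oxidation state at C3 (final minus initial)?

Before: C3 has 1 bond to C, 2 bonds to O, 1 bond to N → oxidation state +3.
After: C3 has 1 bond to C, 2 bonds to H, 1 bond to N → oxidation state -1.
Δ = -1 − (+3) = -4, so this is a reduction at C3.

-4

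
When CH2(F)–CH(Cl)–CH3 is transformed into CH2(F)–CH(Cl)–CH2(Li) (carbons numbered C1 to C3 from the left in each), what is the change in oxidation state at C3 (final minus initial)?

Before: C3 has 1 bond to C, 3 bonds to H → oxidation state -3.
After: C3 has 1 bond to C, 2 bonds to H, 1 bond to Li → oxidation state -3.
Δ = -3 − (-3) = 0, so no net redox change at C3.

0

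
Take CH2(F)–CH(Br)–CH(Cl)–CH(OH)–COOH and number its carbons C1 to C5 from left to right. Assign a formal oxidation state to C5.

C5 has one bond to C (0), one bond to O (+1), a double bond to O (2×+1 = +2).
Oxidation state = 0 + 1 + 2 = +3.

+3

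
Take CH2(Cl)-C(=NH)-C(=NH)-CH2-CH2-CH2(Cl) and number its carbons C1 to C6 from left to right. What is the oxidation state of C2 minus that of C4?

C2: 2C, 2N → 0 + 2 = +2
C4: 2C, 2H → 0 − 2 = -2
Difference: +2 − (-2) = +4.

+4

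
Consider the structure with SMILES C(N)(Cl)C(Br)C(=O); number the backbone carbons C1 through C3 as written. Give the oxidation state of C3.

Bonds to more-electronegative neighbours contribute +1 each, bonds to H or metals contribute −1 each, and C–C bonds contribute 0.
C3 has one bond to C (0), one bond to H (-1), a double bond to O (2×+1 = +2).
Oxidation state = 0 − 1 + 2 = +1.

+1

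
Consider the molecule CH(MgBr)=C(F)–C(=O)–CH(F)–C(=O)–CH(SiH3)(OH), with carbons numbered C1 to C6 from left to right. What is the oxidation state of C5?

+2

C5 has one bond to C (0), one bond to C (0), a double bond to O (2×+1 = +2).
Oxidation state = 0 + 0 + 2 = +2.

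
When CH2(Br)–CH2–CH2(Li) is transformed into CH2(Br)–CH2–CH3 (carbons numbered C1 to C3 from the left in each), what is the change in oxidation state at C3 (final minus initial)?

Before: C3 has 1 bond to C, 2 bonds to H, 1 bond to Li → oxidation state -3.
After: C3 has 1 bond to C, 3 bonds to H → oxidation state -3.
Δ = -3 − (-3) = 0, so no net redox change at C3.

0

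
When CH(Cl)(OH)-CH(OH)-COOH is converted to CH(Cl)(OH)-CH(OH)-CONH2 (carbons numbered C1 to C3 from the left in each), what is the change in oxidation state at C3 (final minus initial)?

Before: C3 has 1 bond to C, 3 bonds to O → oxidation state +3.
After: C3 has 1 bond to C, 2 bonds to O, 1 bond to N → oxidation state +3.
Δ = +3 − (+3) = 0, so no net redox change at C3.

0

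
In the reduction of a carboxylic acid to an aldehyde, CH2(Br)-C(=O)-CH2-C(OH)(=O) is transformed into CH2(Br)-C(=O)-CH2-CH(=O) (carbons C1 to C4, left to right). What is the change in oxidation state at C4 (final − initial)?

-2

Before: C4 has 1 bond to C, 3 bonds to O → oxidation state +3.
After: C4 has 1 bond to C, 1 bond to H, 2 bonds to O → oxidation state +1.
Δ = +1 − (+3) = -2, so this is a reduction at C4.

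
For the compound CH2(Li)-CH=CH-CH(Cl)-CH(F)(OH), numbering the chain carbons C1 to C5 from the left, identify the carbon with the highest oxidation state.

Tallying each carbon's bonds:
C1: 1C, 2H, 1Li → 0 − 2 − 1 = -3
C2: 3C, 1H → 0 − 1 = -1
C3: 3C, 1H → 0 − 1 = -1
C4: 2C, 1H, 1Cl → 0 − 1 + 1 = 0
C5: 1C, 1H, 1O, 1F → 0 − 1 + 1 + 1 = +1
The most oxidised carbon is C5 at +1.

C5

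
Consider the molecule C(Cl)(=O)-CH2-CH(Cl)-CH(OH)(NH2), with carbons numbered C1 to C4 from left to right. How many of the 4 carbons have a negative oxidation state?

1

Tallying each carbon's bonds:
C1: 1C, 2O, 1Cl → 0 + 2 + 1 = +3
C2: 2C, 2H → 0 − 2 = -2
C3: 2C, 1H, 1Cl → 0 − 1 + 1 = 0
C4: 1C, 1H, 1O, 1N → 0 − 1 + 1 + 1 = +1
1 carbon (C2) meets the condition.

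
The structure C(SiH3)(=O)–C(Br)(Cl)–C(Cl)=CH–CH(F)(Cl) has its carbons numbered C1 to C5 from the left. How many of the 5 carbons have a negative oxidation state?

Tallying each carbon's bonds:
C1: 1C, 2O, 1Si → 0 + 2 − 1 = +1
C2: 2C, 1Cl, 1Br → 0 + 1 + 1 = +2
C3: 3C, 1Cl → 0 + 1 = +1
C4: 3C, 1H → 0 − 1 = -1
C5: 1C, 1H, 1F, 1Cl → 0 − 1 + 1 + 1 = +1
1 carbon (C4) meets the condition.

1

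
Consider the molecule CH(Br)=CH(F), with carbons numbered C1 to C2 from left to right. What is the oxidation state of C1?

C1 has a double bond to C (2×0 = 0), one bond to Br (+1), one bond to H (-1).
Oxidation state = 0 + 1 − 1 = 0.

0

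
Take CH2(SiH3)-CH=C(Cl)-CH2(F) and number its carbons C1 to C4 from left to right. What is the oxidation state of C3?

C3 has a double bond to C (2×0 = 0), one bond to C (0), one bond to Cl (+1).
Oxidation state = 0 + 0 + 1 = +1.

+1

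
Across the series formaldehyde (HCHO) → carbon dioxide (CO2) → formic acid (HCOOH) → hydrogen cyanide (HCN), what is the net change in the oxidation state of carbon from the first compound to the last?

+2

Carbon oxidation states along the series — formaldehyde: 0, carbon dioxide: +4, formic acid: +2, hydrogen cyanide: +2.
Net change = +2 − (0) = +2.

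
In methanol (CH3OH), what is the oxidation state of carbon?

The carbon has one bond to H (-1), one bond to H (-1), one bond to H (-1), one bond to O (+1).
Oxidation state = -1 − 1 − 1 + 1 = -2.

-2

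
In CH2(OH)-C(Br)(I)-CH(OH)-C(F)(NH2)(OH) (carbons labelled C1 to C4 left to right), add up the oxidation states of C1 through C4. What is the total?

Tallying each carbon's bonds:
C1: 1C, 2H, 1O → 0 − 2 + 1 = -1
C2: 2C, 1Br, 1I → 0 + 1 + 1 = +2
C3: 2C, 1H, 1O → 0 − 1 + 1 = 0
C4: 1C, 1O, 1N, 1F → 0 + 1 + 1 + 1 = +3
Sum = -1 + 2 + 0 + 3 = +4.

+4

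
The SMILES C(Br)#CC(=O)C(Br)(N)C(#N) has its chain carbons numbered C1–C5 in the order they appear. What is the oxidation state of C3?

C3 has one bond to C (0), one bond to C (0), a double bond to O (2×+1 = +2).
Oxidation state = 0 + 0 + 2 = +2.

+2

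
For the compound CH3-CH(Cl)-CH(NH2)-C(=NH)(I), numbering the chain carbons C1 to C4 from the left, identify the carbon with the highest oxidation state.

Count +1 for every bond to an atom more electronegative than carbon and −1 for every bond to one less electronegative; C–C bonds are 0. Tallying each carbon:
C1: 1C, 3H → 0 − 3 = -3
C2: 2C, 1H, 1Cl → 0 − 1 + 1 = 0
C3: 2C, 1H, 1N → 0 − 1 + 1 = 0
C4: 1C, 2N, 1I → 0 + 2 + 1 = +3
The most oxidised carbon is C4 at +3.

C4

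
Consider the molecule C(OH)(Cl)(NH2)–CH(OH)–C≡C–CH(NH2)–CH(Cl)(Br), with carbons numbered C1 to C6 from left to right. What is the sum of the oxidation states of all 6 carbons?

+4

Tallying each carbon's bonds:
C1: 1C, 1O, 1N, 1Cl → 0 + 1 + 1 + 1 = +3
C2: 2C, 1H, 1O → 0 − 1 + 1 = 0
C3: 4C → 0 = 0
C4: 4C → 0 = 0
C5: 2C, 1H, 1N → 0 − 1 + 1 = 0
C6: 1C, 1H, 1Cl, 1Br → 0 − 1 + 1 + 1 = +1
Sum = +3 + 0 + 0 + 0 + 0 + 1 = +4.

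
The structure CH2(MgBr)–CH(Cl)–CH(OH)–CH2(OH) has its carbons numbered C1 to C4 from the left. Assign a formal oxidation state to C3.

Bonds to more-electronegative neighbours contribute +1 each, bonds to H or metals contribute −1 each, and C–C bonds contribute 0.
C3 has one bond to C (0), one bond to C (0), one bond to H (-1), one bond to O (+1).
Oxidation state = 0 + 0 − 1 + 1 = 0.

0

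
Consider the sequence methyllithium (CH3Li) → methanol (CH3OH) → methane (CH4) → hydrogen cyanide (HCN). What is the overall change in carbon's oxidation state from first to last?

+6

Carbon oxidation states along the series — methyllithium: -4, methanol: -2, methane: -4, hydrogen cyanide: +2.
Net change = +2 − (-4) = +6.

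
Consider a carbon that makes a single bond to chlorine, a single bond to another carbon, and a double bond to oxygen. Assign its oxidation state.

+3

The carbon has one bond to C (0), a double bond to O (2×+1 = +2), one bond to Cl (+1).
Oxidation state = 0 + 2 + 1 = +3.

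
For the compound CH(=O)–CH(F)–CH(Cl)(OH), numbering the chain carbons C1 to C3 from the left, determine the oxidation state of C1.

+1

Bonds to more-electronegative neighbours contribute +1 each, bonds to H or metals contribute −1 each, and C–C bonds contribute 0.
C1 has one bond to C (0), a double bond to O (2×+1 = +2), one bond to H (-1).
Oxidation state = 0 + 2 − 1 = +1.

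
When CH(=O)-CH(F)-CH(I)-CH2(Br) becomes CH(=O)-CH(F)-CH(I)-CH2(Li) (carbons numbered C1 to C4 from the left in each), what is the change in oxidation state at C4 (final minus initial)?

Before: C4 has 1 bond to C, 2 bonds to H, 1 bond to Br → oxidation state -1.
After: C4 has 1 bond to C, 2 bonds to H, 1 bond to Li → oxidation state -3.
Δ = -3 − (-1) = -2, so this is a reduction at C4.

-2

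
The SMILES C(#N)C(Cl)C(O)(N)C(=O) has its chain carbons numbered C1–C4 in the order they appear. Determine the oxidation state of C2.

0

C2 has one bond to C (0), one bond to C (0), one bond to H (-1), one bond to Cl (+1).
Oxidation state = 0 + 0 − 1 + 1 = 0.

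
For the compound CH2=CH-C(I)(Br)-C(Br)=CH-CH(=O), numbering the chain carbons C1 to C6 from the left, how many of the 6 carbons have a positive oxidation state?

Each bond to a more electronegative atom (O, N, halogen) counts +1, each bond to a less electronegative atom (H, metal, B, Si) counts −1, and each C–C bond counts 0. Tallying each carbon:
C1: 2C, 2H → 0 − 2 = -2
C2: 3C, 1H → 0 − 1 = -1
C3: 2C, 1Br, 1I → 0 + 1 + 1 = +2
C4: 3C, 1Br → 0 + 1 = +1
C5: 3C, 1H → 0 − 1 = -1
C6: 1C, 1H, 2O → 0 − 1 + 2 = +1
3 carbons (C3, C4, C6) meet the condition.

3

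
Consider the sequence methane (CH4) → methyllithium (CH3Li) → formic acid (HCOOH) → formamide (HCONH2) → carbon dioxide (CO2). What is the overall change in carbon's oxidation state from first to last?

Carbon oxidation states along the series — methane: -4, methyllithium: -4, formic acid: +2, formamide: +2, carbon dioxide: +4.
Net change = +4 − (-4) = +8.

+8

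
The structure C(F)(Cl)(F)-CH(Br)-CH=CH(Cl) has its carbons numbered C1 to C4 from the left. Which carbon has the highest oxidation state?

Each bond to a more electronegative atom (O, N, halogen) counts +1, each bond to a less electronegative atom (H, metal, B, Si) counts −1, and each C–C bond counts 0. Tallying each carbon:
C1: 1C, 2F, 1Cl → 0 + 2 + 1 = +3
C2: 2C, 1H, 1Br → 0 − 1 + 1 = 0
C3: 3C, 1H → 0 − 1 = -1
C4: 2C, 1H, 1Cl → 0 − 1 + 1 = 0
The most oxidised carbon is C1 at +3.

C1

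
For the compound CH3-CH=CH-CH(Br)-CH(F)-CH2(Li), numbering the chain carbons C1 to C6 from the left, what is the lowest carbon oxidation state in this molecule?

-3

Assign +1 per bond to O/N/halogen, −1 per bond to H or an electropositive element, and 0 per bond to carbon. Tallying each carbon:
C1: 1C, 3H → 0 − 3 = -3
C2: 3C, 1H → 0 − 1 = -1
C3: 3C, 1H → 0 − 1 = -1
C4: 2C, 1H, 1Br → 0 − 1 + 1 = 0
C5: 2C, 1H, 1F → 0 − 1 + 1 = 0
C6: 1C, 2H, 1Li → 0 − 2 − 1 = -3
The lowest value is -3.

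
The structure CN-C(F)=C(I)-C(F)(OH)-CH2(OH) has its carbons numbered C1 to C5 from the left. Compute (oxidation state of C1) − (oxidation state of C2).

+2

C1: 1C, 3N → 0 + 3 = +3
C2: 3C, 1F → 0 + 1 = +1
Difference: +3 − (+1) = +2.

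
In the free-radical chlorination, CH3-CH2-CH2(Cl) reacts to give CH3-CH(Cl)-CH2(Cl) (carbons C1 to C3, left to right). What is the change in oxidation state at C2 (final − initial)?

+2

Before: C2 has 2 bonds to C, 2 bonds to H → oxidation state -2.
After: C2 has 2 bonds to C, 1 bond to H, 1 bond to Cl → oxidation state 0.
Δ = 0 − (-2) = +2, so this is an oxidation at C2.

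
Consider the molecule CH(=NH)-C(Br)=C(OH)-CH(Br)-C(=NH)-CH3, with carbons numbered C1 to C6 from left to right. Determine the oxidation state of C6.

-3

C6 has one bond to C (0), one bond to H (-1), one bond to H (-1), one bond to H (-1).
Oxidation state = 0 − 1 − 1 − 1 = -3.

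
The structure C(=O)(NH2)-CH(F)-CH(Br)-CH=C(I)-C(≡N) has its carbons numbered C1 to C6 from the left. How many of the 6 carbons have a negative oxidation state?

1

Tallying each carbon's bonds:
C1: 1C, 2O, 1N → 0 + 2 + 1 = +3
C2: 2C, 1H, 1F → 0 − 1 + 1 = 0
C3: 2C, 1H, 1Br → 0 − 1 + 1 = 0
C4: 3C, 1H → 0 − 1 = -1
C5: 3C, 1I → 0 + 1 = +1
C6: 1C, 3N → 0 + 3 = +3
1 carbon (C4) meets the condition.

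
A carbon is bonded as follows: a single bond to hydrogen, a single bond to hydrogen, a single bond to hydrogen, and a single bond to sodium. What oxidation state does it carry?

The carbon has one bond to H (-1), one bond to Na (-1), one bond to H (-1), one bond to H (-1).
Oxidation state = -1 − 1 − 1 − 1 = -4.

-4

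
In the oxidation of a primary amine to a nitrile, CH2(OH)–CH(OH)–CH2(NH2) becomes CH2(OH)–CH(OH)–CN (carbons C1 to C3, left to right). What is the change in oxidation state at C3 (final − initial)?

Before: C3 has 1 bond to C, 2 bonds to H, 1 bond to N → oxidation state -1.
After: C3 has 1 bond to C, 3 bonds to N → oxidation state +3.
Δ = +3 − (-1) = +4, so this is an oxidation at C3.

+4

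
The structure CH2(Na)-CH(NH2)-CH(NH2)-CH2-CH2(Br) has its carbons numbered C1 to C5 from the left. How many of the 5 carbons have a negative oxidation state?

3

Bonds to more-electronegative neighbours contribute +1 each, bonds to H or metals contribute −1 each, and C–C bonds contribute 0. Tallying each carbon:
C1: 1C, 2H, 1Na → 0 − 2 − 1 = -3
C2: 2C, 1H, 1N → 0 − 1 + 1 = 0
C3: 2C, 1H, 1N → 0 − 1 + 1 = 0
C4: 2C, 2H → 0 − 2 = -2
C5: 1C, 2H, 1Br → 0 − 2 + 1 = -1
3 carbons (C1, C4, C5) meet the condition.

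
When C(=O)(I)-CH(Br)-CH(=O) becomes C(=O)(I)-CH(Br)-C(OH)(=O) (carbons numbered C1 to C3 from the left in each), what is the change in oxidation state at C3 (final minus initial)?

+2

Before: C3 has 1 bond to C, 1 bond to H, 2 bonds to O → oxidation state +1.
After: C3 has 1 bond to C, 3 bonds to O → oxidation state +3.
Δ = +3 − (+1) = +2, so this is an oxidation at C3.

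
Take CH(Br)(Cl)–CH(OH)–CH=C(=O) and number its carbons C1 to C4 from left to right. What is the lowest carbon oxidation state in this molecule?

Tallying each carbon's bonds:
C1: 1C, 1H, 1Cl, 1Br → 0 − 1 + 1 + 1 = +1
C2: 2C, 1H, 1O → 0 − 1 + 1 = 0
C3: 3C, 1H → 0 − 1 = -1
C4: 2C, 2O → 0 + 2 = +2
The lowest value is -1.

-1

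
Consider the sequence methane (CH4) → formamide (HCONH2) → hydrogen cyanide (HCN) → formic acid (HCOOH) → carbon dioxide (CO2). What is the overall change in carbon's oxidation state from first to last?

Carbon oxidation states along the series — methane: -4, formamide: +2, hydrogen cyanide: +2, formic acid: +2, carbon dioxide: +4.
Net change = +4 − (-4) = +8.

+8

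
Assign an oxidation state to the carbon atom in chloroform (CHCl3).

+2

Each bond to a more electronegative atom (O, N, halogen) counts +1, each bond to a less electronegative atom (H, metal, B, Si) counts −1, and each C–C bond counts 0.
The carbon has one bond to H (-1), one bond to Cl (+1), one bond to Cl (+1), one bond to Cl (+1).
Oxidation state = -1 + 1 + 1 + 1 = +2.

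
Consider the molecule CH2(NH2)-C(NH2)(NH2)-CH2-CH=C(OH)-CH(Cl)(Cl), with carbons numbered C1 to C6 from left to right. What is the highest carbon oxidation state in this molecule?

Tallying each carbon's bonds:
C1: 1C, 2H, 1N → 0 − 2 + 1 = -1
C2: 2C, 2N → 0 + 2 = +2
C3: 2C, 2H → 0 − 2 = -2
C4: 3C, 1H → 0 − 1 = -1
C5: 3C, 1O → 0 + 1 = +1
C6: 1C, 1H, 2Cl → 0 − 1 + 2 = +1
The highest value is +2.

+2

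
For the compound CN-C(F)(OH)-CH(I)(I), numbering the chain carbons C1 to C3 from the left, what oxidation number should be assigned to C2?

+2

Bonds to more-electronegative neighbours contribute +1 each, bonds to H or metals contribute −1 each, and C–C bonds contribute 0.
C2 has one bond to C (0), one bond to C (0), one bond to F (+1), one bond to O (+1).
Oxidation state = 0 + 0 + 1 + 1 = +2.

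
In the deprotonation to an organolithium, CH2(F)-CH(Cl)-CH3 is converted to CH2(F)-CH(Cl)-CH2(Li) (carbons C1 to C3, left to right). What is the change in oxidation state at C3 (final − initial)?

Before: C3 has 1 bond to C, 3 bonds to H → oxidation state -3.
After: C3 has 1 bond to C, 2 bonds to H, 1 bond to Li → oxidation state -3.
Δ = -3 − (-3) = 0, so no net redox change at C3.

0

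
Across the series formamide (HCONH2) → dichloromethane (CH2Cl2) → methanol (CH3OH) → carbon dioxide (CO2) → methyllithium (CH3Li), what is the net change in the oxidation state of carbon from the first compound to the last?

-6

Carbon oxidation states along the series — formamide: +2, dichloromethane: 0, methanol: -2, carbon dioxide: +4, methyllithium: -4.
Net change = -4 − (+2) = -6.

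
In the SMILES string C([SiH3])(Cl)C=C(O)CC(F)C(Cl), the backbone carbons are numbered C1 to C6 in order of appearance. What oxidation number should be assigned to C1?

Bonds to more-electronegative neighbours contribute +1 each, bonds to H or metals contribute −1 each, and C–C bonds contribute 0.
C1 has one bond to C (0), one bond to Si (-1), one bond to Cl (+1), one bond to H (-1).
Oxidation state = 0 − 1 + 1 − 1 = -1.

-1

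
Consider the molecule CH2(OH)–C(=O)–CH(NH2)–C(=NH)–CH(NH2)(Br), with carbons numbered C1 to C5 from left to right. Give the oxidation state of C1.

-1

Each bond to a more electronegative atom (O, N, halogen) counts +1, each bond to a less electronegative atom (H, metal, B, Si) counts −1, and each C–C bond counts 0.
C1 has one bond to C (0), one bond to H (-1), one bond to H (-1), one bond to O (+1).
Oxidation state = 0 − 1 − 1 + 1 = -1.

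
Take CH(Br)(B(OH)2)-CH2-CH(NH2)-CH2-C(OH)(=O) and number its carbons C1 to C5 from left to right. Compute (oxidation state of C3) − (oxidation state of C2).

C3: 2C, 1H, 1N → 0 − 1 + 1 = 0
C2: 2C, 2H → 0 − 2 = -2
Difference: 0 − (-2) = +2.

+2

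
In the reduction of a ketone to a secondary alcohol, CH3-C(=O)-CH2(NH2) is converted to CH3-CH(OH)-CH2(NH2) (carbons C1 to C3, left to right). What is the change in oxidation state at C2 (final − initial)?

-2

Before: C2 has 2 bonds to C, 2 bonds to O → oxidation state +2.
After: C2 has 2 bonds to C, 1 bond to H, 1 bond to O → oxidation state 0.
Δ = 0 − (+2) = -2, so this is a reduction at C2.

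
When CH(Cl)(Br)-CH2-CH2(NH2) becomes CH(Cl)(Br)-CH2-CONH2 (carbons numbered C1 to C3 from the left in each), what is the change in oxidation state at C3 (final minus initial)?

+4

Before: C3 has 1 bond to C, 2 bonds to H, 1 bond to N → oxidation state -1.
After: C3 has 1 bond to C, 2 bonds to O, 1 bond to N → oxidation state +3.
Δ = +3 − (-1) = +4, so this is an oxidation at C3.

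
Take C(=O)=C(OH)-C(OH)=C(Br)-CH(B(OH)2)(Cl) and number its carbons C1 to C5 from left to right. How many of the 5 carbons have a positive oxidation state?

4

Count +1 for every bond to an atom more electronegative than carbon and −1 for every bond to one less electronegative; C–C bonds are 0. Tallying each carbon:
C1: 2C, 2O → 0 + 2 = +2
C2: 3C, 1O → 0 + 1 = +1
C3: 3C, 1O → 0 + 1 = +1
C4: 3C, 1Br → 0 + 1 = +1
C5: 1C, 1H, 1Cl, 1B → 0 − 1 + 1 − 1 = -1
4 carbons (C1, C2, C3, C4) meet the condition.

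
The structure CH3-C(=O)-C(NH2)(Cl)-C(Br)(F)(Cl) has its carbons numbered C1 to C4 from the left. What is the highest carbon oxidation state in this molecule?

Each bond to a more electronegative atom (O, N, halogen) counts +1, each bond to a less electronegative atom (H, metal, B, Si) counts −1, and each C–C bond counts 0. Tallying each carbon:
C1: 1C, 3H → 0 − 3 = -3
C2: 2C, 2O → 0 + 2 = +2
C3: 2C, 1N, 1Cl → 0 + 1 + 1 = +2
C4: 1C, 1F, 1Cl, 1Br → 0 + 1 + 1 + 1 = +3
The highest value is +3.

+3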